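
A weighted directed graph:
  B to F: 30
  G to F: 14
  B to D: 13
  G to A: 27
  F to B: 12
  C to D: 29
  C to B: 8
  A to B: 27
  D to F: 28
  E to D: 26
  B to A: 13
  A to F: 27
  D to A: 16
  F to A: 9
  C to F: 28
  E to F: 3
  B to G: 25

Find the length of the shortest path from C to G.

Some routes from C to G:
C - D - A - B - G: 29 + 16 + 27 + 25 = 97
C - F - A - B - G: 28 + 9 + 27 + 25 = 89
C - D - F - B - G: 29 + 28 + 12 + 25 = 94
C - B - G: 8 + 25 = 33
C - F - B - G: 28 + 12 + 25 = 65
Shortest: 33.

33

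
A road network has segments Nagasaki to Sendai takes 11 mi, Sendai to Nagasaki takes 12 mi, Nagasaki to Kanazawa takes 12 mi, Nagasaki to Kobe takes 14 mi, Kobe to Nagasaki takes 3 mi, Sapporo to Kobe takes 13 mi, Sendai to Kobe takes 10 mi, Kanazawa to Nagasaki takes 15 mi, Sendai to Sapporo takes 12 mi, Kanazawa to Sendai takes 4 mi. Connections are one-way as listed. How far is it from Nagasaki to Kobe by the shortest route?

14

A few of the Nagasaki→Kobe routes:
Nagasaki-Kobe: 14
Nagasaki-Sendai-Kobe: 11 + 10 = 21
Nagasaki-Kanazawa-Sendai-Kobe: 12 + 4 + 10 = 26
Shortest: 14 mi.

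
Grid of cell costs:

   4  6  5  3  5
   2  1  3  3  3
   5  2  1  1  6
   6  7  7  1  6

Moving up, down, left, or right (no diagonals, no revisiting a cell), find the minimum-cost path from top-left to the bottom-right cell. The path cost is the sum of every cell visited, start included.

18

Path [0,0] → [1,0] → [1,1] → [2,1] → [2,2] → [2,3] → [3,3] → [3,4]: 4 + 2 + 1 + 2 + 1 + 1 + 1 + 6 = 18.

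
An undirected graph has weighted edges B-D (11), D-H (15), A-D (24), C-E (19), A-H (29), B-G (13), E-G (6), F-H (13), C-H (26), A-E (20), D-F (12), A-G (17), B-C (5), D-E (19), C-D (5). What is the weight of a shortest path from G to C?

A few of the G→C routes:
G - E - C: 6 + 19 = 25
G - B - C: 13 + 5 = 18
G - B - D - C: 13 + 11 + 5 = 29
The minimum is 18.

18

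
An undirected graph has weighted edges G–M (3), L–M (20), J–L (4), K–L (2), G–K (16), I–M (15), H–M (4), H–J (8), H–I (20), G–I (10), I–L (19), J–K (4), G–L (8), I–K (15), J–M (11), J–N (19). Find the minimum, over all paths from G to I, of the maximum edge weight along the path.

10

Some routes from G to I:
G -> M -> I: max(3, 15) = 15
G -> M -> H -> J -> K -> I: max(3, 4, 8, 4, 15) = 15
G -> M -> H -> J -> L -> K -> I: max(3, 4, 8, 4, 2, 15) = 15
G -> I: max(10) = 10
Best route has worst link 10.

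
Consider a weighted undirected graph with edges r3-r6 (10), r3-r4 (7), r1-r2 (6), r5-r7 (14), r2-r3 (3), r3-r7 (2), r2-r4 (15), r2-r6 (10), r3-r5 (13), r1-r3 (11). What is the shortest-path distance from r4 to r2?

Comparing a few candidate routes:
r4 -> r2: 15
r4 -> r3 -> r2: 7 + 3 = 10
r4 -> r3 -> r1 -> r2: 7 + 11 + 6 = 24
The minimum is 10.

10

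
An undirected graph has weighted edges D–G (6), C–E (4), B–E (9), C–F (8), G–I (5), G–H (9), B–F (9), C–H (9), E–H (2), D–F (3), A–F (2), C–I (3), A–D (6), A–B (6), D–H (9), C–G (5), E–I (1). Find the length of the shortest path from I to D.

11

Some routes from I to D:
I -> G -> D: 5 + 6 = 11
I -> E -> C -> F -> D: 1 + 4 + 8 + 3 = 16
I -> C -> F -> D: 3 + 8 + 3 = 14
I -> E -> H -> D: 1 + 2 + 9 = 12
I -> C -> G -> D: 3 + 5 + 6 = 14
The minimum is 11.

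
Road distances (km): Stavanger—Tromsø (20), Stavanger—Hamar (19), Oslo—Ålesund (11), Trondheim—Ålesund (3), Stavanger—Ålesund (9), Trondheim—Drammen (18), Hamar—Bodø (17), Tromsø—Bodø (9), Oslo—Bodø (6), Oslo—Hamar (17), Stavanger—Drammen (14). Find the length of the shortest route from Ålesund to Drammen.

Candidate routes:
Ålesund - Oslo - Bodø - Hamar - Stavanger - Drammen: 11 + 6 + 17 + 19 + 14 = 67
Ålesund - Stavanger - Drammen: 9 + 14 = 23
Ålesund - Oslo - Bodø - Tromsø - Stavanger - Drammen: 11 + 6 + 9 + 20 + 14 = 60
Ålesund - Oslo - Hamar - Bodø - Tromsø - Stavanger - Drammen: 11 + 17 + 17 + 9 + 20 + 14 = 88
Ålesund - Trondheim - Drammen: 3 + 18 = 21
Ålesund - Oslo - Hamar - Stavanger - Drammen: 11 + 17 + 19 + 14 = 61
Best route has total 21 km.

21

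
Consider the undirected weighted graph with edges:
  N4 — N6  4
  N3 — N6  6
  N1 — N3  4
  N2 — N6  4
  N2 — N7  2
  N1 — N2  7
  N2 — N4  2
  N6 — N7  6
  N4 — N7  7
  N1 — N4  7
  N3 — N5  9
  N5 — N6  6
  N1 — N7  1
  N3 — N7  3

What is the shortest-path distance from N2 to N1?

3

Checking several routes:
N2→N7→N1: 2 + 1 = 3
N2→N4→N7→N1: 2 + 7 + 1 = 10
N2→N7→N3→N1: 2 + 3 + 4 = 9
N2→N6→N7→N1: 4 + 6 + 1 = 11
N2→N4→N1: 2 + 7 = 9
N2→N1: 7
Best route has total 3.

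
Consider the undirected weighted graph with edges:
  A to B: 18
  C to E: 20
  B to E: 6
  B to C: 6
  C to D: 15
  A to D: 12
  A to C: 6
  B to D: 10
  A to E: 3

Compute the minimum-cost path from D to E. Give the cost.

Checking several routes:
D → C → A → E: 15 + 6 + 3 = 24
D → B → E: 10 + 6 = 16
D → A → E: 12 + 3 = 15
D → B → C → A → E: 10 + 6 + 6 + 3 = 25
Shortest: 15.

15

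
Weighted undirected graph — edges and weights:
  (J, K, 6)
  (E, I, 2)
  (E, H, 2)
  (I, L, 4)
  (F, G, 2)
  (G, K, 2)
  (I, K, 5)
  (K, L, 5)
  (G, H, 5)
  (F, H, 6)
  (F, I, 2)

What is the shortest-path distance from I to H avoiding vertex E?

A few of the I→H routes:
I → K → G → H: 5 + 2 + 5 = 12
I → F → G → H: 2 + 2 + 5 = 9
I → F → H: 2 + 6 = 8
Shortest: 8.

8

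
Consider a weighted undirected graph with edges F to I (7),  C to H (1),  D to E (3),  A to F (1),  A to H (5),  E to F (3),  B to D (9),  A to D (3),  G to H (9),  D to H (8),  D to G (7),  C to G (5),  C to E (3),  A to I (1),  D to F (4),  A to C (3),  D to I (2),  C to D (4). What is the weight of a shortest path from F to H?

Some routes from F to H:
F - A - D - C - H: 1 + 3 + 4 + 1 = 9
F - A - H: 1 + 5 = 6
F - A - C - H: 1 + 3 + 1 = 5
F - E - C - H: 3 + 3 + 1 = 7
Best route has total 5.

5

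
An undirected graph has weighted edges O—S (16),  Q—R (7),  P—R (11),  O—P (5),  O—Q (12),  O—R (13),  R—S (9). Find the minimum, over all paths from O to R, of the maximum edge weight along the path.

Routes from O to R:
O-P-R: max(5, 11) = 11
O-Q-R: max(12, 7) = 12
O-R: max(13) = 13
O-S-R: max(16, 9) = 16
Best route has worst link 11.

11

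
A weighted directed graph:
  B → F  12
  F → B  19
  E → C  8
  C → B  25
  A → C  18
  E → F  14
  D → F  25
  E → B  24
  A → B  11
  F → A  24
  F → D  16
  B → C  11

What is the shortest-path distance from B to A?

36

Candidate routes:
B→F→A: 12 + 24 = 36
Shortest: 36.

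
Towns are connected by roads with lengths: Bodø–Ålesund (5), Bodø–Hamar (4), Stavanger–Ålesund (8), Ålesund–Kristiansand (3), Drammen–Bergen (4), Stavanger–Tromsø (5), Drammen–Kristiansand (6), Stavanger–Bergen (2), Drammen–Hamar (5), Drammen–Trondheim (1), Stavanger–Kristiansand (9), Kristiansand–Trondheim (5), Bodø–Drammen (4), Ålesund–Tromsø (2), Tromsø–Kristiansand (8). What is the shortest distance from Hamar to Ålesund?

9

Checking several routes:
Hamar → Drammen → Kristiansand → Ålesund: 5 + 6 + 3 = 14
Hamar → Bodø → Ålesund: 4 + 5 = 9
Hamar → Drammen → Bodø → Ålesund: 5 + 4 + 5 = 14
Hamar → Drammen → Trondheim → Kristiansand → Ålesund: 5 + 1 + 5 + 3 = 14
Hamar → Bodø → Drammen → Trondheim → Kristiansand → Ålesund: 4 + 4 + 1 + 5 + 3 = 17
Hamar → Bodø → Drammen → Kristiansand → Ålesund: 4 + 4 + 6 + 3 = 17
Best route has total 9.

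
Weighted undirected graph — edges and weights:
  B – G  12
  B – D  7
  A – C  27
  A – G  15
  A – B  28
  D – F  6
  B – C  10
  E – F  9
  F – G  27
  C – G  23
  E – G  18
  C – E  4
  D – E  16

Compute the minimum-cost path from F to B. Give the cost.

13

Checking several routes:
F -> D -> E -> C -> B: 6 + 16 + 4 + 10 = 36
F -> D -> B: 6 + 7 = 13
F -> E -> D -> B: 9 + 16 + 7 = 32
F -> E -> G -> B: 9 + 18 + 12 = 39
F -> E -> C -> B: 9 + 4 + 10 = 23
Shortest: 13.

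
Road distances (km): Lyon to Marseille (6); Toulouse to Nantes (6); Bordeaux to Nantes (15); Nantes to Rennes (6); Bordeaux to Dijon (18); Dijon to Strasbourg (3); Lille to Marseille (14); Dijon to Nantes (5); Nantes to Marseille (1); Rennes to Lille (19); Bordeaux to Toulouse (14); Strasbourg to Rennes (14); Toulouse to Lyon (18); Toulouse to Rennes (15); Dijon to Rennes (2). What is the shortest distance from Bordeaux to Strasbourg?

Comparing a few candidate routes:
Bordeaux→Toulouse→Nantes→Dijon→Strasbourg: 14 + 6 + 5 + 3 = 28
Bordeaux→Nantes→Rennes→Dijon→Strasbourg: 15 + 6 + 2 + 3 = 26
Bordeaux→Nantes→Dijon→Strasbourg: 15 + 5 + 3 = 23
Bordeaux→Dijon→Strasbourg: 18 + 3 = 21
Shortest: 21 km.

21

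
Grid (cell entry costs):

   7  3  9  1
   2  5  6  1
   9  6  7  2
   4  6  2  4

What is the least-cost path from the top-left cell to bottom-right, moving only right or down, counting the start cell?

27

Best path: r0c0 r0c1 r0c2 r0c3 r1c3 r2c3 r3c3
Cost: 7 + 3 + 9 + 1 + 1 + 2 + 4 = 27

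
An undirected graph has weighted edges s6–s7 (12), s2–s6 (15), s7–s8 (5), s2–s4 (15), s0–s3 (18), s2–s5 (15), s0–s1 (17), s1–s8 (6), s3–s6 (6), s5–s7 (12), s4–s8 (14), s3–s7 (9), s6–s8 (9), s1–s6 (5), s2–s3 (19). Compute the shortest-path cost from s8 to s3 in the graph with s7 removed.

A few of the s8→s3 routes:
s8 - s6 - s2 - s3: 9 + 15 + 19 = 43
s8 - s6 - s3: 9 + 6 = 15
s8 - s1 - s6 - s2 - s3: 6 + 5 + 15 + 19 = 45
s8 - s1 - s6 - s3: 6 + 5 + 6 = 17
s8 - s1 - s0 - s3: 6 + 17 + 18 = 41
Best route has total 15.

15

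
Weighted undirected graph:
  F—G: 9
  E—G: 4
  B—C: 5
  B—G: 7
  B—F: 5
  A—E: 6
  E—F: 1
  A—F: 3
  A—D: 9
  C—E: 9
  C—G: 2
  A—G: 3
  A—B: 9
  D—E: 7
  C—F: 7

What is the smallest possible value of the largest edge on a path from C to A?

3

A few of the C→A routes:
C → B → F → E → G → A: max(5, 5, 1, 4, 3) = 5
C → G → A: max(2, 3) = 3
C → G → E → F → A: max(2, 4, 1, 3) = 4
C → B → F → A: max(5, 5, 3) = 5
C → G → E → A: max(2, 4, 6) = 6
C → B → F → E → A: max(5, 5, 1, 6) = 6
Best route has worst link 3.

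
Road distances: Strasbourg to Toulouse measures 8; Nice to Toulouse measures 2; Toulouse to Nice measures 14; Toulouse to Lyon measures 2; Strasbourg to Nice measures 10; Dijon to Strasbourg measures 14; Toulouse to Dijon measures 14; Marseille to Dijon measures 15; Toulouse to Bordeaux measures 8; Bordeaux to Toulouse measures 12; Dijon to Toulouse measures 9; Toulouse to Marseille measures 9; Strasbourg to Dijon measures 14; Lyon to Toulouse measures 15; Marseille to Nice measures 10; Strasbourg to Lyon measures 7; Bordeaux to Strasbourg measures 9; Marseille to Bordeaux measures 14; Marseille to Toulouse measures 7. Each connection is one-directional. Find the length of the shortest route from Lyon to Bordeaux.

23

Routes from Lyon to Bordeaux:
Lyon-Toulouse-Bordeaux: 15 + 8 = 23
Lyon-Toulouse-Marseille-Bordeaux: 15 + 9 + 14 = 38
Best route has total 23.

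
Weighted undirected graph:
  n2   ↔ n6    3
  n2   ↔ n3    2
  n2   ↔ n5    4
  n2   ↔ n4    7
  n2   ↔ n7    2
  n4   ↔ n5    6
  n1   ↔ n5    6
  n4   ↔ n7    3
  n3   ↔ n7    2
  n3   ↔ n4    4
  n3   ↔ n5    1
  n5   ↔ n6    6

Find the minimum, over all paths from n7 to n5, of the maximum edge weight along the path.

Some routes from n7 to n5:
n7-n3-n5: max(2, 1) = 2
n7-n4-n3-n2-n5: max(3, 4, 2, 4) = 4
n7-n4-n3-n5: max(3, 4, 1) = 4
n7-n2-n3-n5: max(2, 2, 1) = 2
n7-n3-n2-n5: max(2, 2, 4) = 4
The minimum achievable maximum is 2.

2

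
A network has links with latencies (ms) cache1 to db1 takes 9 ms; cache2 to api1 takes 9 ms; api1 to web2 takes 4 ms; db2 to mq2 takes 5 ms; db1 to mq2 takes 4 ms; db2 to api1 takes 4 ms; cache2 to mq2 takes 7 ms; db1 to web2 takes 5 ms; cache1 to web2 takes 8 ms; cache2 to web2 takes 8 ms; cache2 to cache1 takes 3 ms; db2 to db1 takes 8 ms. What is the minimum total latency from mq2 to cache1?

A few of the mq2→cache1 routes:
mq2 → db1 → web2 → cache1: 4 + 5 + 8 = 17
mq2 → db1 → cache1: 4 + 9 = 13
mq2 → db1 → web2 → cache2 → cache1: 4 + 5 + 8 + 3 = 20
mq2 → cache2 → cache1: 7 + 3 = 10
mq2 → db2 → api1 → cache2 → cache1: 5 + 4 + 9 + 3 = 21
Best route has total 10 ms.

10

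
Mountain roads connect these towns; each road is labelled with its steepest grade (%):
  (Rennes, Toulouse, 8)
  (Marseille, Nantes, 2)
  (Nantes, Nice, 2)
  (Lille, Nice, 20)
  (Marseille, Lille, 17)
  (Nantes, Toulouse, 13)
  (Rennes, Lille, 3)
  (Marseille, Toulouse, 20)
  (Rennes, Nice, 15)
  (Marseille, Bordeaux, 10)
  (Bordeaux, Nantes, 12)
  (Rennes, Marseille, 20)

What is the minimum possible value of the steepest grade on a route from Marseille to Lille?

A few of the Marseille→Lille routes:
Marseille→Nantes→Nice→Rennes→Lille: max(2, 2, 15, 3) = 15
Marseille→Nantes→Toulouse→Rennes→Lille: max(2, 13, 8, 3) = 13
Marseille→Lille: max(17) = 17
Marseille→Bordeaux→Nantes→Toulouse→Rennes→Lille: max(10, 12, 13, 8, 3) = 13
Marseille→Bordeaux→Nantes→Nice→Rennes→Lille: max(10, 12, 2, 15, 3) = 15
The minimum achievable maximum is 13%.

13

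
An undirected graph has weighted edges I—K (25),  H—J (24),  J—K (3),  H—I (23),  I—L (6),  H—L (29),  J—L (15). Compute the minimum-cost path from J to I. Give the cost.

21

Candidate routes:
J→H→L→I: 24 + 29 + 6 = 59
J→K→I: 3 + 25 = 28
J→L→I: 15 + 6 = 21
J→H→I: 24 + 23 = 47
J→L→H→I: 15 + 29 + 23 = 67
Shortest: 21.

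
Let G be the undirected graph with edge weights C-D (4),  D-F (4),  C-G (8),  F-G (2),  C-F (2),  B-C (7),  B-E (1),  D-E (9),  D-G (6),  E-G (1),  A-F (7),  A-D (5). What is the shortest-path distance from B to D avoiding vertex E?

11

Comparing a few candidate routes:
B→C→F→G→D: 7 + 2 + 2 + 6 = 17
B→C→F→D: 7 + 2 + 4 = 13
B→C→D: 7 + 4 = 11
B→C→G→D: 7 + 8 + 6 = 21
B→C→G→F→D: 7 + 8 + 2 + 4 = 21
Shortest: 11.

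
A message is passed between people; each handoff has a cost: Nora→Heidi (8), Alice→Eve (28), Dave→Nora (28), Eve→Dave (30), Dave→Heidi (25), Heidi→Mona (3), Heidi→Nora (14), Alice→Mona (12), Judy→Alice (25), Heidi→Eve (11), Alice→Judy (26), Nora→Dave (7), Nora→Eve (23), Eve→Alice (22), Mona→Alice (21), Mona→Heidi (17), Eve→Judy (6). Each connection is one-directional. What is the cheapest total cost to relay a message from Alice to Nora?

A few of the Alice→Nora routes:
Alice → Eve → Dave → Nora: 28 + 30 + 28 = 86
Alice → Mona → Heidi → Nora: 12 + 17 + 14 = 43
Alice → Eve → Dave → Heidi → Nora: 28 + 30 + 25 + 14 = 97
Shortest: 43.

43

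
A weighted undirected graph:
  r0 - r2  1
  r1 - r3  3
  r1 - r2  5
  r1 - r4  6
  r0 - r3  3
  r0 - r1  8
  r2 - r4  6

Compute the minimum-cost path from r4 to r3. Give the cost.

A few of the r4→r3 routes:
r4-r1-r3: 6 + 3 = 9
r4-r2-r0-r3: 6 + 1 + 3 = 10
r4-r1-r2-r0-r3: 6 + 5 + 1 + 3 = 15
r4-r2-r1-r3: 6 + 5 + 3 = 14
Shortest: 9.

9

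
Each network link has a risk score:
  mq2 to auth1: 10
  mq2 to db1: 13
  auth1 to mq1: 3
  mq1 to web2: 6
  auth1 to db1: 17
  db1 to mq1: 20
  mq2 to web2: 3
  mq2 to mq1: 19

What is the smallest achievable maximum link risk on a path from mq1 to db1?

Some routes from mq1 to db1:
mq1 → web2 → mq2 → auth1 → db1: max(6, 3, 10, 17) = 17
mq1 → mq2 → db1: max(19, 13) = 19
mq1 → auth1 → db1: max(3, 17) = 17
mq1 → web2 → mq2 → db1: max(6, 3, 13) = 13
mq1 → auth1 → mq2 → db1: max(3, 10, 13) = 13
Best route has worst link 13.

13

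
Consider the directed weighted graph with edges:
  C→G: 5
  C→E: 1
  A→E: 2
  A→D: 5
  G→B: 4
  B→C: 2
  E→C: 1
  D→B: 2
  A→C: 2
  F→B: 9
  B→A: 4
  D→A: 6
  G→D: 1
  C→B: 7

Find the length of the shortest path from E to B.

8

Routes from E to B:
E-C-G-B: 1 + 5 + 4 = 10
E-C-B: 1 + 7 = 8
E-C-G-D-B: 1 + 5 + 1 + 2 = 9
Shortest: 8.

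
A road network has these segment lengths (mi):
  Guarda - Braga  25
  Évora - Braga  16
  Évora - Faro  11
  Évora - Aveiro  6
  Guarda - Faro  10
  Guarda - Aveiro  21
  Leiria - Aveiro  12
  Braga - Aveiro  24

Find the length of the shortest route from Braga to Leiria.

Some routes from Braga to Leiria:
Braga→Aveiro→Leiria: 24 + 12 = 36
Braga→Guarda→Aveiro→Leiria: 25 + 21 + 12 = 58
Braga→Évora→Aveiro→Leiria: 16 + 6 + 12 = 34
The minimum is 34 mi.

34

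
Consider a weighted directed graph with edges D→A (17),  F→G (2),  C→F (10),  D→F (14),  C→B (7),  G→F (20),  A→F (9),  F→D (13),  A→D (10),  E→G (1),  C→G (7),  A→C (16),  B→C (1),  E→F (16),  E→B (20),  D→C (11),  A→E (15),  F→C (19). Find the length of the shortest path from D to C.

11

Checking several routes:
D→C: 11
D→A→C: 17 + 16 = 33
D→F→C: 14 + 19 = 33
Best route has total 11.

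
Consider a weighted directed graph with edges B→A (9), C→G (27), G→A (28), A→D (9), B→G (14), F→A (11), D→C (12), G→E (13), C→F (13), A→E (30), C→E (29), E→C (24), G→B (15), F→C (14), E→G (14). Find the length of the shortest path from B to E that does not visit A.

27

Paths from B to E avoiding A:
B - G - E: 14 + 13 = 27
Shortest: 27.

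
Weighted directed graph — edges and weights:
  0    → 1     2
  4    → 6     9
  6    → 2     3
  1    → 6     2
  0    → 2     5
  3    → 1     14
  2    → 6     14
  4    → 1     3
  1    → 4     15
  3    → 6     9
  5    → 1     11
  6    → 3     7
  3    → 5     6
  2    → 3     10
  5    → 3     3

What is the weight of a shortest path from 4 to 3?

A few of the 4→3 routes:
4 -> 1 -> 6 -> 2 -> 3: 3 + 2 + 3 + 10 = 18
4 -> 6 -> 3: 9 + 7 = 16
4 -> 1 -> 6 -> 3: 3 + 2 + 7 = 12
Best route has total 12.

12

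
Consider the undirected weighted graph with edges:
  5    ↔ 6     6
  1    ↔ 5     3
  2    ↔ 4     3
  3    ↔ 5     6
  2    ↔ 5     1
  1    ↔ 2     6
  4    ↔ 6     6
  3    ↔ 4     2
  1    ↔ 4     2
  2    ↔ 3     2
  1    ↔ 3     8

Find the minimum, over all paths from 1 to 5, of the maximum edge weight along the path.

Some routes from 1 to 5:
1-4-3-2-5: max(2, 2, 2, 1) = 2
1-4-2-5: max(2, 3, 1) = 3
1-5: max(3) = 3
1-4-3-5: max(2, 2, 6) = 6
1-4-2-3-5: max(2, 3, 2, 6) = 6
1-4-6-5: max(2, 6, 6) = 6
The minimum achievable maximum is 2.

2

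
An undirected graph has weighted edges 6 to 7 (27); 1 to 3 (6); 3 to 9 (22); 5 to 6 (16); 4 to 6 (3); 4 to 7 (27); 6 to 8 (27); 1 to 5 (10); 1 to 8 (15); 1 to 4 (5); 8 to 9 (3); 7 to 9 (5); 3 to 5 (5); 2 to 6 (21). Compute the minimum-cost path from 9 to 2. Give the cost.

47

Checking several routes:
9 → 8 → 6 → 2: 3 + 27 + 21 = 51
9 → 7 → 6 → 2: 5 + 27 + 21 = 53
9 → 7 → 4 → 6 → 2: 5 + 27 + 3 + 21 = 56
9 → 8 → 1 → 4 → 6 → 2: 3 + 15 + 5 + 3 + 21 = 47
Best route has total 47.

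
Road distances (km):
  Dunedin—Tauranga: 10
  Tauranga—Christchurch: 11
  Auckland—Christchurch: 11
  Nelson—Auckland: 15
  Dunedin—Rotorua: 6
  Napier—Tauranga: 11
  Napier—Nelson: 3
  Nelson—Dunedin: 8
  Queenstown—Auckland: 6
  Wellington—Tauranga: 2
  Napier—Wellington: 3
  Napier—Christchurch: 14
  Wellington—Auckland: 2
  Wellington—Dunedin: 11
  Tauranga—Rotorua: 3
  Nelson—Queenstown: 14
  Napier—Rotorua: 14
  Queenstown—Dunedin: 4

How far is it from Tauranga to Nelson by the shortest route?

Some routes from Tauranga to Nelson:
Tauranga - Rotorua - Dunedin - Nelson: 3 + 6 + 8 = 17
Tauranga - Wellington - Napier - Nelson: 2 + 3 + 3 = 8
Tauranga - Napier - Nelson: 11 + 3 = 14
Best route has total 8 km.

8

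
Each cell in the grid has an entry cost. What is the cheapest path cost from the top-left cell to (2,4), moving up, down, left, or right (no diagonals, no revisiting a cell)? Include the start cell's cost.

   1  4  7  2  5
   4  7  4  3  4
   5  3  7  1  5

23

Take [0,0] -> [0,1] -> [0,2] -> [0,3] -> [1,3] -> [2,3] -> [2,4] for a total of 1 + 4 + 7 + 2 + 3 + 1 + 5 = 23.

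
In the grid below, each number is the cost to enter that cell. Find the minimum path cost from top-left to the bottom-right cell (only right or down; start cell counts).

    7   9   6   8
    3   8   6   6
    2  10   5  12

Best path: (0,0) -> (1,0) -> (2,0) -> (2,1) -> (2,2) -> (2,3)
Cost: 7 + 3 + 2 + 10 + 5 + 12 = 39
(Top row then right column would cost 48.)

39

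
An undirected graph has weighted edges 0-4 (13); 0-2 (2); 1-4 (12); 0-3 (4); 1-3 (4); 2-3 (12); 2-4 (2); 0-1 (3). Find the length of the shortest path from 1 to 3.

Checking several routes:
1→4→0→3: 12 + 13 + 4 = 29
1→4→2→3: 12 + 2 + 12 = 26
1→0→3: 3 + 4 = 7
1→0→2→3: 3 + 2 + 12 = 17
1→4→2→0→3: 12 + 2 + 2 + 4 = 20
1→3: 4
The minimum is 4.

4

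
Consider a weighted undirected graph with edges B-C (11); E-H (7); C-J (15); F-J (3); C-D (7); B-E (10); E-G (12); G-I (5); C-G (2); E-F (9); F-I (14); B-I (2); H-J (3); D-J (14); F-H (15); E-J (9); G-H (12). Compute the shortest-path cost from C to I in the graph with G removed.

Comparing a few candidate routes:
C → D → J → F → I: 7 + 14 + 3 + 14 = 38
C → J → F → I: 15 + 3 + 14 = 32
C → J → H → E → B → I: 15 + 3 + 7 + 10 + 2 = 37
C → J → F → E → B → I: 15 + 3 + 9 + 10 + 2 = 39
C → B → I: 11 + 2 = 13
C → J → E → B → I: 15 + 9 + 10 + 2 = 36
Shortest: 13.

13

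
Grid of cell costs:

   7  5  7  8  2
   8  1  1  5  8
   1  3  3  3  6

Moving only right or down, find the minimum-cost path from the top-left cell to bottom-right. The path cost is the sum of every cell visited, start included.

26

Take r0c0→r0c1→r1c1→r1c2→r2c2→r2c3→r2c4 for a total of 7 + 5 + 1 + 1 + 3 + 3 + 6 = 26.
For comparison, the top-then-right route costs 43.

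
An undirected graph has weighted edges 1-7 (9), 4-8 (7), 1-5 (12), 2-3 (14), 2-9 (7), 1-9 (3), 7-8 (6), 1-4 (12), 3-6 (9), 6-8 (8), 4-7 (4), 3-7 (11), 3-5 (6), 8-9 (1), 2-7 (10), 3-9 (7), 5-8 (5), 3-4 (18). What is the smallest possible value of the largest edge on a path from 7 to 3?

6

Some routes from 7 to 3:
7-8-5-3: max(6, 5, 6) = 6
7-8-9-3: max(6, 1, 7) = 7
7-1-9-8-5-3: max(9, 3, 1, 5, 6) = 9
7-1-9-8-6-3: max(9, 3, 1, 8, 9) = 9
7-4-8-9-3: max(4, 7, 1, 7) = 7
7-4-8-5-3: max(4, 7, 5, 6) = 7
Smallest bottleneck: 6.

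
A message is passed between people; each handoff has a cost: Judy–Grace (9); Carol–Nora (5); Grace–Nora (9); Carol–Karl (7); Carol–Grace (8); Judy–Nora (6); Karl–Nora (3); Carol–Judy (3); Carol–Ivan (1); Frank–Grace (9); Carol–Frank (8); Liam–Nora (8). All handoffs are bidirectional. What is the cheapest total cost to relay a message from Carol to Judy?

A few of the Carol→Judy routes:
Carol - Nora - Judy: 5 + 6 = 11
Carol - Judy: 3
Carol - Karl - Nora - Judy: 7 + 3 + 6 = 16
Best route has total 3.

3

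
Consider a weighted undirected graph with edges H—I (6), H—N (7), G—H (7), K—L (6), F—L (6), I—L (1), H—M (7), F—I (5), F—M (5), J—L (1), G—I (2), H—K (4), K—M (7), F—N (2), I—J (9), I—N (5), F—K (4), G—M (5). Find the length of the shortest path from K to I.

7

Comparing a few candidate routes:
K → L → I: 6 + 1 = 7
K → F → I: 4 + 5 = 9
K → F → N → I: 4 + 2 + 5 = 11
K → H → I: 4 + 6 = 10
K → F → L → I: 4 + 6 + 1 = 11
The minimum is 7.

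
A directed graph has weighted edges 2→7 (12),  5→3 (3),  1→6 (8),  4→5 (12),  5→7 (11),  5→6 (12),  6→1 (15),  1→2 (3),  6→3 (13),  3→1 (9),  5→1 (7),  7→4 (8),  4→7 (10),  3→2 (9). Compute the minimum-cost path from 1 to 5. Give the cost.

35

Routes from 1 to 5:
1-2-7-4-5: 3 + 12 + 8 + 12 = 35
1-6-3-2-7-4-5: 8 + 13 + 9 + 12 + 8 + 12 = 62
The minimum is 35.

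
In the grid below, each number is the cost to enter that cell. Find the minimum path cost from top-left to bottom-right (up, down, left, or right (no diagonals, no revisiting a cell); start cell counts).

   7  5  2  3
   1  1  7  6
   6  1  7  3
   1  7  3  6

26

Path [0,0] → [1,0] → [1,1] → [2,1] → [2,2] → [2,3] → [3,3]: 7 + 1 + 1 + 1 + 7 + 3 + 6 = 26.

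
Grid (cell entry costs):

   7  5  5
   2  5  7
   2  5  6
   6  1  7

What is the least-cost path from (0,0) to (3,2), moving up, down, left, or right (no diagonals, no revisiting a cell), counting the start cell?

24

Path [0,0] [1,0] [2,0] [2,1] [3,1] [3,2]: 7 + 2 + 2 + 5 + 1 + 7 = 24.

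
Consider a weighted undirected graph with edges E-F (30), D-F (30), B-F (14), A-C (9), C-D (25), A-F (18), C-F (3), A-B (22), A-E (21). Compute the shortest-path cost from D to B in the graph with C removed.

Routes from D to B avoiding C:
D - F - E - A - B: 30 + 30 + 21 + 22 = 103
D - F - B: 30 + 14 = 44
D - F - A - B: 30 + 18 + 22 = 70
Shortest: 44.

44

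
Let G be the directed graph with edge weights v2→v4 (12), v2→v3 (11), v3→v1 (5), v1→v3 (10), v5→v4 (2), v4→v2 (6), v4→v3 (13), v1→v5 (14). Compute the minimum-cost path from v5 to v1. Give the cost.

20

Candidate routes:
v5 -> v4 -> v2 -> v3 -> v1: 2 + 6 + 11 + 5 = 24
v5 -> v4 -> v3 -> v1: 2 + 13 + 5 = 20
Shortest: 20.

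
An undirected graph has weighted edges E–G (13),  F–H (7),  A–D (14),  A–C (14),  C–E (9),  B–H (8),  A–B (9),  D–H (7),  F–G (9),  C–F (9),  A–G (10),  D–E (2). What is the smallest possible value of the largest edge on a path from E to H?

7

Comparing a few candidate routes:
E→C→F→H: max(9, 9, 7) = 9
E→D→H: max(2, 7) = 7
E→C→F→G→A→B→H: max(9, 9, 9, 10, 9, 8) = 10
E→G→A→B→H: max(13, 10, 9, 8) = 13
Smallest bottleneck: 7.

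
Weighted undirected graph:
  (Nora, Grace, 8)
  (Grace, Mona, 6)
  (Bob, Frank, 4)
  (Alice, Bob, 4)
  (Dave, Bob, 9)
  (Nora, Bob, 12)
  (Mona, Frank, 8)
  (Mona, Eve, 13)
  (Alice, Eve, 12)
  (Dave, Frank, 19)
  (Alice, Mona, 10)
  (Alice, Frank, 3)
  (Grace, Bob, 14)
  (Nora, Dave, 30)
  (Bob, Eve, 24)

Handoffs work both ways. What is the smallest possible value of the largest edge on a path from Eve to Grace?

Checking several routes:
Eve - Alice - Frank - Mona - Grace: max(12, 3, 8, 6) = 12
Eve - Alice - Bob - Frank - Mona - Grace: max(12, 4, 4, 8, 6) = 12
Eve - Alice - Frank - Bob - Nora - Grace: max(12, 3, 4, 12, 8) = 12
Eve - Alice - Bob - Nora - Grace: max(12, 4, 12, 8) = 12
The minimum achievable maximum is 12.

12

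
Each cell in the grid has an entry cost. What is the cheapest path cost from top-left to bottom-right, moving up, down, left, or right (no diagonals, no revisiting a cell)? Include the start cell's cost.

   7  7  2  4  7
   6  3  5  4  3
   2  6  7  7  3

30

Path [0,0] → [0,1] → [0,2] → [0,3] → [1,3] → [1,4] → [2,4]: 7 + 7 + 2 + 4 + 4 + 3 + 3 = 30.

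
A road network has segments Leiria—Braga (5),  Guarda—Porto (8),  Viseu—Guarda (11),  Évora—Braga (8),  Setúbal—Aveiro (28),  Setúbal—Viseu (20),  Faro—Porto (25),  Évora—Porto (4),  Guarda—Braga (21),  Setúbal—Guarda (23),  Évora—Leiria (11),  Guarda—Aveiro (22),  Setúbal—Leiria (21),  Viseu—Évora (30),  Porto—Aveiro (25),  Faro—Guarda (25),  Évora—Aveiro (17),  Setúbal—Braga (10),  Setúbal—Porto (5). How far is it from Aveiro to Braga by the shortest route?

25

Comparing a few candidate routes:
Aveiro→Évora→Leiria→Braga: 17 + 11 + 5 = 33
Aveiro→Évora→Braga: 17 + 8 = 25
Aveiro→Évora→Porto→Setúbal→Braga: 17 + 4 + 5 + 10 = 36
Best route has total 25 km.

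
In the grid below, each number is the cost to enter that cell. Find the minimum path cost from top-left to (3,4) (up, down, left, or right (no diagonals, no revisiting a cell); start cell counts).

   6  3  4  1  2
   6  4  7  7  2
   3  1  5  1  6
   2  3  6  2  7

One optimal route is (0,0) -> (0,1) -> (1,1) -> (2,1) -> (2,2) -> (2,3) -> (3,3) -> (3,4).
Its cost is 6 + 3 + 4 + 1 + 5 + 1 + 2 + 7 = 29.

29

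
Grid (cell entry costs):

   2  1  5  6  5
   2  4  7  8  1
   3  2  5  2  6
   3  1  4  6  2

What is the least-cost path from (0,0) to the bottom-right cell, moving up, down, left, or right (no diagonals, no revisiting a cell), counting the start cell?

Cheapest: r0c0 -> r0c1 -> r1c1 -> r2c1 -> r3c1 -> r3c2 -> r3c3 -> r3c4
  2 + 1 + 4 + 2 + 1 + 4 + 6 + 2 = 22

22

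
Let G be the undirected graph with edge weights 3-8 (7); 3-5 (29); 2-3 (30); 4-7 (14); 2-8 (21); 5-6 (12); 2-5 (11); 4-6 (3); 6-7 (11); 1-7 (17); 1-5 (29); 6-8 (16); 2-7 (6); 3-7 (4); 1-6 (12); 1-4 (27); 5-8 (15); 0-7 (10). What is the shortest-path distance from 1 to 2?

23

Comparing a few candidate routes:
1→6→7→2: 12 + 11 + 6 = 29
1→7→2: 17 + 6 = 23
1→6→5→2: 12 + 12 + 11 = 35
Shortest: 23.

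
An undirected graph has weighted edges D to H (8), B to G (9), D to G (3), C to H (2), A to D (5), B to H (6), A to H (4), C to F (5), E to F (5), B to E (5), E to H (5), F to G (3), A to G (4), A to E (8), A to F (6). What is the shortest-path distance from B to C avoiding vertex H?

Comparing a few candidate routes:
B -> G -> F -> C: 9 + 3 + 5 = 17
B -> G -> D -> A -> F -> C: 9 + 3 + 5 + 6 + 5 = 28
B -> E -> A -> F -> C: 5 + 8 + 6 + 5 = 24
B -> E -> F -> C: 5 + 5 + 5 = 15
B -> E -> A -> G -> F -> C: 5 + 8 + 4 + 3 + 5 = 25
B -> G -> A -> F -> C: 9 + 4 + 6 + 5 = 24
Best route has total 15.

15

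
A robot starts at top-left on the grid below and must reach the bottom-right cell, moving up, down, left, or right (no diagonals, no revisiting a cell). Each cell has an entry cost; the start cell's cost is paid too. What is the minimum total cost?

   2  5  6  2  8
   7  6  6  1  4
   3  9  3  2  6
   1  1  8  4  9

31

Best path: r0c0→r0c1→r0c2→r0c3→r1c3→r2c3→r3c3→r3c4
Cost: 2 + 5 + 6 + 2 + 1 + 2 + 4 + 9 = 31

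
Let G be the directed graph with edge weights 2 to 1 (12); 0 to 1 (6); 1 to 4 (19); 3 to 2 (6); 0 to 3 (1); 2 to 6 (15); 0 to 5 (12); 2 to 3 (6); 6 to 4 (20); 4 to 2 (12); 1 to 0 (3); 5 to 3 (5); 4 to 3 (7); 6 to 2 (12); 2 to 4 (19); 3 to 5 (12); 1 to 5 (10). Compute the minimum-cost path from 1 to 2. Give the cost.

Some routes from 1 to 2:
1 → 0 → 3 → 2: 3 + 1 + 6 = 10
1 → 5 → 3 → 2: 10 + 5 + 6 = 21
1 → 4 → 2: 19 + 12 = 31
1 → 0 → 5 → 3 → 2: 3 + 12 + 5 + 6 = 26
Best route has total 10.

10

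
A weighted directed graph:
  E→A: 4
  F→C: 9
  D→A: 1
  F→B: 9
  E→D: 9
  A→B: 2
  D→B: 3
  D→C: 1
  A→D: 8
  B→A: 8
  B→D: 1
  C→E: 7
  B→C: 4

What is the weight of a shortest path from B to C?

2

Candidate routes:
B→A→D→C: 8 + 8 + 1 = 17
B→D→C: 1 + 1 = 2
B→C: 4
Shortest: 2.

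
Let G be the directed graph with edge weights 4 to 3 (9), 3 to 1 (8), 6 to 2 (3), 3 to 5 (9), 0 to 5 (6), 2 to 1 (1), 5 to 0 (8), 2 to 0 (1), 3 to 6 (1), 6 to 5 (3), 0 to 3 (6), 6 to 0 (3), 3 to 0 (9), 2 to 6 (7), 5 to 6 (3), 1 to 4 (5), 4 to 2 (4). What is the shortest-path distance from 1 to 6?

A few of the 1→6 routes:
1-4-2-0-5-6: 5 + 4 + 1 + 6 + 3 = 19
1-4-2-6: 5 + 4 + 7 = 16
1-4-2-0-3-6: 5 + 4 + 1 + 6 + 1 = 17
1-4-3-6: 5 + 9 + 1 = 15
Best route has total 15.

15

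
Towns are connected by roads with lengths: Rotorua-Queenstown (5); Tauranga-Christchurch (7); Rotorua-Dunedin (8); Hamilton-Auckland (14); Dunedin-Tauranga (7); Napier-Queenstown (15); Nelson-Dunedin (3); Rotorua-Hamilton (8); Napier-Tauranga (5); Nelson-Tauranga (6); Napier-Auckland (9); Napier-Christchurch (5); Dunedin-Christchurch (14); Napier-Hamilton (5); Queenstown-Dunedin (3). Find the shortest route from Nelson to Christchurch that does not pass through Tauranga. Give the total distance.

17

Some routes from Nelson to Christchurch avoiding Tauranga:
Nelson→Dunedin→Rotorua→Hamilton→Napier→Christchurch: 3 + 8 + 8 + 5 + 5 = 29
Nelson→Dunedin→Christchurch: 3 + 14 = 17
Nelson→Dunedin→Rotorua→Hamilton→Auckland→Napier→Christchurch: 3 + 8 + 8 + 14 + 9 + 5 = 47
Nelson→Dunedin→Rotorua→Queenstown→Napier→Christchurch: 3 + 8 + 5 + 15 + 5 = 36
Nelson→Dunedin→Queenstown→Rotorua→Hamilton→Napier→Christchurch: 3 + 3 + 5 + 8 + 5 + 5 = 29
Nelson→Dunedin→Queenstown→Napier→Christchurch: 3 + 3 + 15 + 5 = 26
Shortest: 17.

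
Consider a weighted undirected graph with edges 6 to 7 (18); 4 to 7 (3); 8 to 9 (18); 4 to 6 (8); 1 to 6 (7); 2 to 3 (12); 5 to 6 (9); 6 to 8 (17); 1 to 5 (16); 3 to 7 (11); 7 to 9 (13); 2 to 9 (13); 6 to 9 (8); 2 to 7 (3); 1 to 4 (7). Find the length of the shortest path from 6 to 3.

22

Comparing a few candidate routes:
6 → 1 → 4 → 7 → 3: 7 + 7 + 3 + 11 = 28
6 → 4 → 7 → 2 → 3: 8 + 3 + 3 + 12 = 26
6 → 7 → 3: 18 + 11 = 29
6 → 4 → 7 → 3: 8 + 3 + 11 = 22
Shortest: 22.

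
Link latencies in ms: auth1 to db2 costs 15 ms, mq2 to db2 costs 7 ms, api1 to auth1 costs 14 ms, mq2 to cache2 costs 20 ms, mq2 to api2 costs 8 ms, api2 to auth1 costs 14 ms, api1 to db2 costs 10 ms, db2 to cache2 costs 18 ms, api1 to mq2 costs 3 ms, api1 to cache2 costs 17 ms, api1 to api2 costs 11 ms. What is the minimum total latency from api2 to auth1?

Checking several routes:
api2 - auth1: 14
api2 - mq2 - api1 - auth1: 8 + 3 + 14 = 25
api2 - mq2 - db2 - auth1: 8 + 7 + 15 = 30
api2 - api1 - mq2 - db2 - auth1: 11 + 3 + 7 + 15 = 36
api2 - api1 - auth1: 11 + 14 = 25
Best route has total 14 ms.

14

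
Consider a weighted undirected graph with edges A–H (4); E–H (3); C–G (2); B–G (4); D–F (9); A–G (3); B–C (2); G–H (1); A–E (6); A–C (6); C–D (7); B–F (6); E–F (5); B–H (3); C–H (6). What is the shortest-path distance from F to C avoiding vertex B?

11

Checking several routes:
F-E-A-G-C: 5 + 6 + 3 + 2 = 16
F-E-H-G-C: 5 + 3 + 1 + 2 = 11
F-E-H-A-G-C: 5 + 3 + 4 + 3 + 2 = 17
F-D-C: 9 + 7 = 16
F-E-H-C: 5 + 3 + 6 = 14
The minimum is 11.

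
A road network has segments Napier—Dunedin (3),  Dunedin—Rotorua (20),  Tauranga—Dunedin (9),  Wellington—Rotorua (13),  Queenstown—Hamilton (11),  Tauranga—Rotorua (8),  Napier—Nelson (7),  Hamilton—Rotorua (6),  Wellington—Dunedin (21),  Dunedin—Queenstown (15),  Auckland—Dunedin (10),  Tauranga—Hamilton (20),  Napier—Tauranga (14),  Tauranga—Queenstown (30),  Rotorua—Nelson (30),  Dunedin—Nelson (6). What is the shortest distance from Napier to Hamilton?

26

Checking several routes:
Napier -> Dunedin -> Queenstown -> Hamilton: 3 + 15 + 11 = 29
Napier -> Tauranga -> Rotorua -> Hamilton: 14 + 8 + 6 = 28
Napier -> Dunedin -> Tauranga -> Rotorua -> Hamilton: 3 + 9 + 8 + 6 = 26
Napier -> Dunedin -> Tauranga -> Hamilton: 3 + 9 + 20 = 32
Napier -> Dunedin -> Rotorua -> Hamilton: 3 + 20 + 6 = 29
Napier -> Tauranga -> Hamilton: 14 + 20 = 34
Shortest: 26 mi.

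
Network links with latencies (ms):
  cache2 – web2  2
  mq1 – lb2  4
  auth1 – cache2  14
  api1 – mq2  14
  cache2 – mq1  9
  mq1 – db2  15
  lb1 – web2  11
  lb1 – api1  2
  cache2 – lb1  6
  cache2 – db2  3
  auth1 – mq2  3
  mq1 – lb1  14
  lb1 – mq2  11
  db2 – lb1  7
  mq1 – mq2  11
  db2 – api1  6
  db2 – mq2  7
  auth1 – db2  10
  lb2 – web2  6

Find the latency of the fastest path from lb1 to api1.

Comparing a few candidate routes:
lb1 - mq2 - api1: 11 + 14 = 25
lb1 - web2 - cache2 - db2 - api1: 11 + 2 + 3 + 6 = 22
lb1 - mq2 - db2 - api1: 11 + 7 + 6 = 24
lb1 - db2 - api1: 7 + 6 = 13
lb1 - api1: 2
lb1 - cache2 - db2 - api1: 6 + 3 + 6 = 15
The minimum is 2 ms.

2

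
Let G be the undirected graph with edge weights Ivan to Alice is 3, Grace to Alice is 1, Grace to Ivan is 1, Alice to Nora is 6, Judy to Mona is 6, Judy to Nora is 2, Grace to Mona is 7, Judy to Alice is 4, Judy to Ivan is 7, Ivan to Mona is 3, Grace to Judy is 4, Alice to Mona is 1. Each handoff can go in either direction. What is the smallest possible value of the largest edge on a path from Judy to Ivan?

4

A few of the Judy→Ivan routes:
Judy→Alice→Mona→Ivan: max(4, 1, 3) = 4
Judy→Alice→Ivan: max(4, 3) = 4
Judy→Alice→Grace→Ivan: max(4, 1, 1) = 4
Judy→Grace→Alice→Ivan: max(4, 1, 3) = 4
Judy→Grace→Alice→Mona→Ivan: max(4, 1, 1, 3) = 4
The minimum achievable maximum is 4.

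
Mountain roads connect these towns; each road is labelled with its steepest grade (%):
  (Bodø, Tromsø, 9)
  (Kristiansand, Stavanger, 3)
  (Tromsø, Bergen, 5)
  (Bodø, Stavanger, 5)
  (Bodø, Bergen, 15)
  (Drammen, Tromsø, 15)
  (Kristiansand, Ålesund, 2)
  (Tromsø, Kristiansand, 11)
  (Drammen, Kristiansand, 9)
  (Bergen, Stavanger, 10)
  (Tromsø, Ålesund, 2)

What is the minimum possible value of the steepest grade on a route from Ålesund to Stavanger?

3

Comparing a few candidate routes:
Ålesund - Tromsø - Kristiansand - Stavanger: max(2, 11, 3) = 11
Ålesund - Kristiansand - Stavanger: max(2, 3) = 3
Ålesund - Tromsø - Bodø - Stavanger: max(2, 9, 5) = 9
Ålesund - Tromsø - Bergen - Stavanger: max(2, 5, 10) = 10
Ålesund - Kristiansand - Tromsø - Bodø - Stavanger: max(2, 11, 9, 5) = 11
Ålesund - Kristiansand - Tromsø - Bergen - Stavanger: max(2, 11, 5, 10) = 11
The minimum achievable maximum is 3%.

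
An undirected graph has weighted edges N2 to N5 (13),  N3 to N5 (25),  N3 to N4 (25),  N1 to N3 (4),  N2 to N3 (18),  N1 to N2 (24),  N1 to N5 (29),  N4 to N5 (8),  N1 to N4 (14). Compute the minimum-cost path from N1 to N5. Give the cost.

Some routes from N1 to N5:
N1 - N5: 29
N1 - N3 - N5: 4 + 25 = 29
N1 - N4 - N5: 14 + 8 = 22
The minimum is 22.

22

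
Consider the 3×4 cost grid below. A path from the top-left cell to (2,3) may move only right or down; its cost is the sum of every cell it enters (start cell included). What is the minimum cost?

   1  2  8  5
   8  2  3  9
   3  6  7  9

24

One optimal route is r0c0 -> r0c1 -> r1c1 -> r1c2 -> r2c2 -> r2c3.
Its cost is 1 + 2 + 2 + 3 + 7 + 9 = 24.
For comparison, the top-then-right route costs 34.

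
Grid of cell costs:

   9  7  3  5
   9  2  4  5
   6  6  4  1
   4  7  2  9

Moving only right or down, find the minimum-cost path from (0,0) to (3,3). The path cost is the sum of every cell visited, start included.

36

Best path: (0,0)→(0,1)→(1,1)→(1,2)→(2,2)→(2,3)→(3,3)
Cost: 9 + 7 + 2 + 4 + 4 + 1 + 9 = 36
(Top row then right column would cost 39.)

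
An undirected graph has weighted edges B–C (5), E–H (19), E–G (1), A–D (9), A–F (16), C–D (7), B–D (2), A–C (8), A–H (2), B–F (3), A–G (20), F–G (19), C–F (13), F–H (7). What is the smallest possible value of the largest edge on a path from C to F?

5

Comparing a few candidate routes:
C→D→B→F: max(7, 2, 3) = 7
C→A→H→F: max(8, 2, 7) = 8
C→B→D→A→H→F: max(5, 2, 9, 2, 7) = 9
C→B→F: max(5, 3) = 5
Best route has worst link 5.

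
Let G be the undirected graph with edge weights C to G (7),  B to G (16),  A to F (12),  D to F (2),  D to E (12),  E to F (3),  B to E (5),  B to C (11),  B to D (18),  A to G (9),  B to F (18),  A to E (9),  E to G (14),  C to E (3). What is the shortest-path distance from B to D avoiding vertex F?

A few of the B→D routes:
B -> C -> E -> D: 11 + 3 + 12 = 26
B -> D: 18
B -> E -> D: 5 + 12 = 17
Best route has total 17.

17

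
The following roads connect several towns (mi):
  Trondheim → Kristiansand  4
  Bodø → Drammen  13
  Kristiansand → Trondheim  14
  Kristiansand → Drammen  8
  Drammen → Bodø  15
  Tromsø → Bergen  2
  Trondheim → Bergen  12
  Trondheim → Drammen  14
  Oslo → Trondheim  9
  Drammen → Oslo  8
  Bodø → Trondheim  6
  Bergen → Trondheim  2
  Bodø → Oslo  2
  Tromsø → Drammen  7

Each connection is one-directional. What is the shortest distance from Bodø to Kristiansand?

Routes from Bodø to Kristiansand:
Bodø → Oslo → Trondheim → Kristiansand: 2 + 9 + 4 = 15
Bodø → Trondheim → Kristiansand: 6 + 4 = 10
Bodø → Drammen → Oslo → Trondheim → Kristiansand: 13 + 8 + 9 + 4 = 34
Shortest: 10 mi.

10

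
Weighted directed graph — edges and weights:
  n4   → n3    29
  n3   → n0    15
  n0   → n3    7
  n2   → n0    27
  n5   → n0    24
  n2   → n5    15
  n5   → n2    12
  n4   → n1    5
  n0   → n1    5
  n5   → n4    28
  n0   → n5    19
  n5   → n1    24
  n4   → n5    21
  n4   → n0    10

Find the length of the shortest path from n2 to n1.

32

Some routes from n2 to n1:
n2→n0→n1: 27 + 5 = 32
n2→n5→n1: 15 + 24 = 39
n2→n5→n0→n1: 15 + 24 + 5 = 44
n2→n5→n4→n1: 15 + 28 + 5 = 48
The minimum is 32.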